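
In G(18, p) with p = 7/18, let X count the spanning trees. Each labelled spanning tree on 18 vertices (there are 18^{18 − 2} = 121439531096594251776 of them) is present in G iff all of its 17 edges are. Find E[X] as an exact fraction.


K_18 has 18^{18 − 2} = 121439531096594251776 labelled spanning trees.
For each such spanning tree H, let X_H = 1 if all 17 edges of H are present in G. Then P[X_H = 1] = p^{17} = (7/18)^{17} = 232630513987207/2185911559738696531968.
Summing the indicators: E[X] = Σ_H E[X_H] = 121439531096594251776 · p^{17} = 121439531096594251776 · 232630513987207/2185911559738696531968 = 232630513987207/18.
Numerically: E[X] ≈ 1.2924e+13.

E[X] = 121439531096594251776 · (7/18)^{17} = 232630513987207/18 ≈ 1.2924e+13.


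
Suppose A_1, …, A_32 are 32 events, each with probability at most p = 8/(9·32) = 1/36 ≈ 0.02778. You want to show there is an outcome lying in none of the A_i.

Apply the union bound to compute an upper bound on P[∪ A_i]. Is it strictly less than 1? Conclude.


Union bound: P[∪_{i=1}^{32} A_i] ≤ Σ_i P[A_i] ≤ 32·p = 32·(1/36) = 8/9.
Numerically: 8/9 ≈ 0.88889.
Is 8/9 < 1? YES.
Since P[∪ A_i] ≤ 8/9 < 1, the complement has P[∩ A_i^c] ≥ 1 − 8/9 = 1/9 > 0, so some outcome avoids every A_i.

32·p = 8/9 ≈ 0.88889; existence CERTIFIED by the union bound.


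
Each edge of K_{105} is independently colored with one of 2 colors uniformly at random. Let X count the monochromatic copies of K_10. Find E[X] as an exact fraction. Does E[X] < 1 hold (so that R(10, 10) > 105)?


E[X] = C(105, 10) · 2^{1 − 45} = 28848458598960 · 2^{−44} = 28848458598960/17592186044416.
As a reduced fraction: E[X] = 1803028662435/1099511627776 ≈ 1.640.
Is E[X] < 1? NO.
Since E[X] ≥ 1, the first-moment bound is inconclusive at n = 105; it does NOT by itself certify R(10, 10) > 105.

E[X] = 1803028662435/1099511627776 ≈ 1.640; E[X] ≥ 1; first-moment method inconclusive here.


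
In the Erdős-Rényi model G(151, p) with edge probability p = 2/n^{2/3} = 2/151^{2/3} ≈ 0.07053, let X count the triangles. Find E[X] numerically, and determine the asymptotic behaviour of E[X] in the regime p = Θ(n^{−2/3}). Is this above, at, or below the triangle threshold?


Number of potential triangles: C(151, 3) = 562475.
Each occurs with probability p³ ≈ (0.07053)³ ≈ 3.508618e-04.
By linearity: E[X] = C(151, 3)·p³ ≈ 562475 · 3.508618e-04 ≈ 197.3510.
Since α = 2/3 < 1, p = c/n^{2/3} ≫ 1/n is above the triangle threshold p ~ 1/n. Asymptotically E[X] ~ (c³/6)·n^{3(1−α)} = (2³/6)·n^{1} → ∞; triangles are abundant w.h.p.

E[X] ≈ 197.3510; in regime p = Θ(1/n^{2/3}) E[X] diverges (above the triangle threshold p ~ 1/n).


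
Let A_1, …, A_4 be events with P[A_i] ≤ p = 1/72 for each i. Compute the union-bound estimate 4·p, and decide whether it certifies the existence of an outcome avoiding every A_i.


Union bound: P[∪_{i=1}^{4} A_i] ≤ Σ_i P[A_i] ≤ 4·p = 4·(1/72) = 1/18.
Numerically: 1/18 ≈ 0.05556.
Is 1/18 < 1? YES.
Since P[∪ A_i] ≤ 1/18 < 1, the complement has P[∩ A_i^c] ≥ 1 − 1/18 = 17/18 > 0, so some outcome avoids every A_i.

4·p = 1/18 ≈ 0.05556; existence CERTIFIED by the union bound.


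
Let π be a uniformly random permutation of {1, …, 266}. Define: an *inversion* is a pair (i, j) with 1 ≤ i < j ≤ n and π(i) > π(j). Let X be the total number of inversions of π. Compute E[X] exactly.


Write X = Σ X_I over the C(266, 2) = 35245 pairs i < j, with X_I the indicator of one inversion.
There are 35245 indicators.
For each fixed pair i < j, the values π(i) and π(j) are two distinct elements of {1, …, 266} in uniformly random order; by symmetry P[π(i) > π(j)] = 1/2.
By linearity: E[X] = 35245 · (1/2) = C(266, 2) · (1/2) = 35245/2 = 35245/2 ≈ 17622.50000.

E[X] = 35245/2 = 17622.50000.


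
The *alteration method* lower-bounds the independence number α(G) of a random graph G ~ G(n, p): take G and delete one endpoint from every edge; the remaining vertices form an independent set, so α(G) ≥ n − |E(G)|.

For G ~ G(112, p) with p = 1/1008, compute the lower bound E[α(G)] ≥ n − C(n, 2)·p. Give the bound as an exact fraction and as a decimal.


E[|E(G)|] = C(112, 2)·p = 6216 · (1/1008) = 37/6.
E[α(G)] ≥ n − E[|E(G)|] = 112 − 37/6 = 635/6.
Numerically: ≈ 105.833.
(This is only a lower bound; the true E[α(G)] may be larger.)

E[α(G)] ≥ 635/6 ≈ 105.833.


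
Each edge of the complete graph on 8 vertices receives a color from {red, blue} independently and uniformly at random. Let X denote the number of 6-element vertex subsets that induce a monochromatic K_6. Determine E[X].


Let X = Σ_S X_S over the C(8, 6) = 28 subsets S of size 6, where X_S = 1 if the K_6 on S is monochromatic.
For a fixed S, the K_6 on S has C(6, 2) = 15 edges. P[all 15 edges red] = (1/2)^15, and likewise for blue, so P[monochromatic] = 2·(1/2)^15 = 2^{1 − 15} = 1/16384.
By linearity of expectation: E[X] = C(8, 6) · 2^{1 − 15} = 28 · 1/16384 = 7/4096.
Numerically: E[X] ≈ 0.002.

E[X] = C(8,6)·2^(1−C(6,2)) = 7/4096 ≈ 0.002.


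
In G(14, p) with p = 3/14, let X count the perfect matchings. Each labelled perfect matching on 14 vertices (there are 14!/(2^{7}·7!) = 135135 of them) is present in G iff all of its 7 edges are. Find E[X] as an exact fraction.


K_14 has 14!/(2^{7}·7!) = 135135 labelled perfect matchings.
For each such perfect matching H, let X_H = 1 if all 7 edges of H are present in G. Then P[X_H = 1] = p^{7} = (3/14)^{7} = 2187/105413504.
Summing the indicators: E[X] = Σ_H E[X_H] = 135135 · p^{7} = 135135 · 2187/105413504 = 42220035/15059072.
Numerically: E[X] ≈ 2.8.

E[X] = 135135 · (3/14)^{7} = 42220035/15059072 ≈ 2.8.


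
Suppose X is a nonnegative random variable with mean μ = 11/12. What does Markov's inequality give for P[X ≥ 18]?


μ = E[X] = 11/12, a = 18.
Markov: P[X ≥ 18] ≤ μ/a = (11/12)/18 = 11/216.
Numerically: ≈ 0.0509.
(Since a = 18 > μ = 0.9167, the bound 11/216 is < 1 and informative.)

P[X ≥ 18] ≤ 11/216 ≈ 0.0509.


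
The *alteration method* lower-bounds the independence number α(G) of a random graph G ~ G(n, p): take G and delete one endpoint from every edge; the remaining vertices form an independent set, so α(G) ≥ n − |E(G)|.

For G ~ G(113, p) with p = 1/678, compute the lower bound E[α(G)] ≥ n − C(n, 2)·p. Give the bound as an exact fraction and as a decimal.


E[|E(G)|] = C(113, 2)·p = 6328 · (1/678) = 28/3.
E[α(G)] ≥ n − E[|E(G)|] = 113 − 28/3 = 311/3.
Numerically: ≈ 103.667.
(This is only a lower bound; the true E[α(G)] may be larger.)

E[α(G)] ≥ 311/3 ≈ 103.667.


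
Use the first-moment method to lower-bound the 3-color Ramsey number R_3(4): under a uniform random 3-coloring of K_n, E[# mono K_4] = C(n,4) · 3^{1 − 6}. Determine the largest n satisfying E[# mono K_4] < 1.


We need C(n, 4) · 3^{1 − 6} < 1, i.e. C(n, 4) < 3^{6 − 1} = 243.
Check values of n near the boundary:
  n = 7: C(7, 4) = 35; 35 < 243? YES
  n = 8: C(8, 4) = 70; 70 < 243? YES
  n = 9: C(9, 4) = 126; 126 < 243? YES
  n = 10: C(10, 4) = 210; 210 < 243? YES
  n = 11: C(11, 4) = 330; 330 < 243? NO
The largest n with C(n, 4) < 243 is n = 10 (where E[X] = 70/81 ≈ 0.864198). Hence R_3(4) > 10, i.e. R_3(4) ≥ 11.

Largest n = 10; hence R_3(4) > 10.


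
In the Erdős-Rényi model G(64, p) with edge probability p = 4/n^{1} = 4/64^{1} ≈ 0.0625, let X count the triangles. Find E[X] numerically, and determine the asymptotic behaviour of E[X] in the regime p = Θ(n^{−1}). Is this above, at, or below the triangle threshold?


Number of potential triangles: C(64, 3) = 41664.
Each occurs with probability p³ ≈ (0.0625)³ ≈ 2.44141e-04.
By linearity: E[X] = C(64, 3)·p³ ≈ 41664 · 2.44141e-04 ≈ 10.172.
Here α = 1, so p = 4/n is exactly at the triangle threshold p ~ 1/n. Asymptotically E[X] → c³/6 = 4³/6 = 32/3 ≈ 10.667, a bounded constant. In this regime the triangle count is asymptotically Poisson(c³/6).

E[X] ≈ 10.172; in regime p = Θ(1/n^{1}) E[X] stays bounded (at the triangle threshold p ~ 1/n).


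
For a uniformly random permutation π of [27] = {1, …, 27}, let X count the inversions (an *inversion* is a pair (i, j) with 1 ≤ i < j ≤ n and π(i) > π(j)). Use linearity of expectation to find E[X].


Write X = Σ X_I over the C(27, 2) = 351 pairs i < j, with X_I the indicator of one inversion.
There are 351 indicators.
For each fixed pair i < j, the values π(i) and π(j) are two distinct elements of {1, …, 27} in uniformly random order; by symmetry P[π(i) > π(j)] = 1/2.
By linearity: E[X] = 351 · (1/2) = C(27, 2) · (1/2) = 351/2 = 351/2 ≈ 175.500000.

E[X] = 351/2 = 175.500000.


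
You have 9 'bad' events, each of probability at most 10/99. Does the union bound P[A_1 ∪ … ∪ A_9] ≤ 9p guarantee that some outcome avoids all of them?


Union bound: P[∪_{i=1}^{9} A_i] ≤ Σ_i P[A_i] ≤ 9·p = 9·(10/99) = 10/11.
Numerically: 10/11 ≈ 0.90909.
Is 10/11 < 1? YES.
Since P[∪ A_i] ≤ 10/11 < 1, the complement has P[∩ A_i^c] ≥ 1 − 10/11 = 1/11 > 0, so some outcome avoids every A_i.

9·p = 10/11 ≈ 0.90909; existence CERTIFIED by the union bound.


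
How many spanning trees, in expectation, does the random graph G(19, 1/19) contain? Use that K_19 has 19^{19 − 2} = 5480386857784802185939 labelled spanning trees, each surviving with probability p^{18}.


K_19 has 19^{19 − 2} = 5480386857784802185939 labelled spanning trees.
For each such spanning tree H, let X_H = 1 if all 18 edges of H are present in G. Then P[X_H = 1] = p^{18} = (1/19)^{18} = 1/104127350297911241532841.
By linearity: E[X] = Σ_H E[X_H] = 5480386857784802185939 · p^{18} = 5480386857784802185939 · 1/104127350297911241532841 = 1/19.
Numerically: E[X] ≈ 0.0526.

E[X] = 5480386857784802185939 · (1/19)^{18} = 1/19 ≈ 0.0526.


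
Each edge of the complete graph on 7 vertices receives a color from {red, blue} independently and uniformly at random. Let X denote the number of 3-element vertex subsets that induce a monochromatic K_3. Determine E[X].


Let X = Σ_S X_S over the C(7, 3) = 35 subsets S of size 3, where X_S = 1 if the K_3 on S is monochromatic.
For a fixed S, the K_3 on S has C(3, 2) = 3 edges. P[all 3 edges red] = (1/2)^3, and likewise for blue, so P[monochromatic] = 2·(1/2)^3 = 2^{1 − 3} = 1/4.
By linearity of expectation: E[X] = C(7, 3) · 2^{1 − 3} = 35 · 1/4 = 35/4.
Numerically: E[X] ≈ 8.7500.

E[X] = C(7,3)·2^(1−C(3,2)) = 35/4 ≈ 8.7500.


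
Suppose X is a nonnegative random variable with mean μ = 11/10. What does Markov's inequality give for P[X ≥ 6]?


μ = E[X] = 11/10, a = 6.
Markov: P[X ≥ 6] ≤ μ/a = (11/10)/6 = 11/60.
Numerically: ≈ 0.1833.
(Since a = 6 > μ = 1.1000, the bound 11/60 is < 1 and informative.)

P[X ≥ 6] ≤ 11/60 ≈ 0.1833.


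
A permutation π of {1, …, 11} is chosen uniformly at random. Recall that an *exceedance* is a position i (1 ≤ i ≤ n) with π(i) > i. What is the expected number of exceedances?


Write X = Σ_{i=1}^{11} X_i, where X_i = 1_{π(i) > i}.
For each fixed i, π(i) is uniform over {1, …, 11} (marginal of a uniform permutation), so P[π(i) > i] = (n − i)/n. Summing: Σ_{i=1}^{11} (n − i)/n = (0 + 1 + … + 10)/11 = 11(11 − 1)/(2·11) = (11 − 1)/2.
Hence E[X] = Σ_{i=1}^{11} (11 − i)/11 = 5 ≈ 5.0000.

E[X] = 5 = 5.0000.


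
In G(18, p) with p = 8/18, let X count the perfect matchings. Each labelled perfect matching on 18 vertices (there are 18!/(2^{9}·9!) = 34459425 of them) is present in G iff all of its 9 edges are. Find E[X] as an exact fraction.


K_18 has 18!/(2^{9}·9!) = 34459425 labelled perfect matchings.
For each such perfect matching H, let X_H = 1 if all 9 edges of H are present in G. Then P[X_H = 1] = p^{9} = (4/9)^{9} = 262144/387420489.
By linearity of expectation: E[X] = Σ_H E[X_H] = 34459425 · p^{9} = 34459425 · 262144/387420489 = 111522611200/4782969.
Numerically: E[X] ≈ 23316.6.

E[X] = 34459425 · (4/9)^{9} = 111522611200/4782969 ≈ 23316.6.


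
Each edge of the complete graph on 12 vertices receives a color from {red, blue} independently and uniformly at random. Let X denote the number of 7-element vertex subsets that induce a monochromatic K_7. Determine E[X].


Let X = Σ_S X_S over the C(12, 7) = 792 subsets S of size 7, where X_S = 1 if the K_7 on S is monochromatic.
For a fixed S, the K_7 on S has C(7, 2) = 21 edges. P[all 21 edges red] = (1/2)^21, and likewise for blue, so P[monochromatic] = 2·(1/2)^21 = 2^{1 − 21} = 1/1048576.
By linearity of expectation: E[X] = C(12, 7) · 2^{1 − 21} = 792 · 1/1048576 = 99/131072.
Numerically: E[X] ≈ 0.0008.

E[X] = C(12,7)·2^(1−C(7,2)) = 99/131072 ≈ 0.0008.


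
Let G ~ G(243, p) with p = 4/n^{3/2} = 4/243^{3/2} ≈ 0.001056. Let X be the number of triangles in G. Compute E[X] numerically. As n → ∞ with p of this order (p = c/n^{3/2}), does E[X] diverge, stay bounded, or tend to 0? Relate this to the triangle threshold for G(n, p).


Number of potential triangles: C(243, 3) = 2362041.
Each occurs with probability p³ ≈ (0.001056)³ ≈ 1.1774751e-09.
By linearity: E[X] = C(243, 3)·p³ ≈ 2362041 · 1.1774751e-09 ≈ 0.00278.
Since α = 3/2 > 1, p = c/n^{3/2} = o(1/n) is below the triangle threshold p ~ 1/n. Asymptotically E[X] ~ (c³/6)·n^{3(1−α)} = (4³/6)·n^{-1.5} → 0, so by Markov's inequality G has no triangles w.h.p.

E[X] ≈ 0.00278; in regime p = Θ(1/n^{3/2}) E[X] tends to 0 (below the triangle threshold p ~ 1/n).


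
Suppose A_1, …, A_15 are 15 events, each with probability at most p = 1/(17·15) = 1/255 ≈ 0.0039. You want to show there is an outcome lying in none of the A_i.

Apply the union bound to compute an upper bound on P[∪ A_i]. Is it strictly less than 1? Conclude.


Union bound: P[∪_{i=1}^{15} A_i] ≤ Σ_i P[A_i] ≤ 15·p = 15·(1/255) = 1/17.
Numerically: 1/17 ≈ 0.0588.
Is 1/17 < 1? YES.
Since P[∪ A_i] ≤ 1/17 < 1, the complement has P[∩ A_i^c] ≥ 1 − 1/17 = 16/17 > 0, so some outcome avoids every A_i.

15·p = 1/17 ≈ 0.0588; existence CERTIFIED by the union bound.


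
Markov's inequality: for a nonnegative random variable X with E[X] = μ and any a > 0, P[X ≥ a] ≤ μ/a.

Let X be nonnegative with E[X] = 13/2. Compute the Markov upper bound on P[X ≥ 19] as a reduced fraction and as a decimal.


μ = E[X] = 13/2, a = 19.
Markov: P[X ≥ 19] ≤ μ/a = (13/2)/19 = 13/38.
Numerically: ≈ 0.34211.
(Since a = 19 > μ = 6.50000, the bound 13/38 is < 1 and informative.)

P[X ≥ 19] ≤ 13/38 ≈ 0.34211.


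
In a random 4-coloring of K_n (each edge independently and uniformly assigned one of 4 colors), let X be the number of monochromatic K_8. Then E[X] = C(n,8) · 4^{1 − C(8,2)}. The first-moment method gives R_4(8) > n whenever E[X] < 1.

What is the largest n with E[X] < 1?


We need C(n, 8) · 4^{1 − 28} < 1, i.e. C(n, 8) < 4^{28 − 1} = 18014398509481984.
Check values of n near the boundary:
  n = 405: C(405, 8) = 16745853821188050; 16745853821188050 < 18014398509481984? YES
  n = 406: C(406, 8) = 17082453897995850; 17082453897995850 < 18014398509481984? YES
  n = 407: C(407, 8) = 17424959239309050; 17424959239309050 < 18014398509481984? YES
  n = 408: C(408, 8) = 17773458424095231; 17773458424095231 < 18014398509481984? YES
  n = 409: C(409, 8) = 18128041135797879; 18128041135797879 < 18014398509481984? NO
  n = 410: C(410, 8) = 18488798173326195; 18488798173326195 < 18014398509481984? NO
The largest n with C(n, 8) < 18014398509481984 is n = 408 (where E[X] = 17773458424095231/18014398509481984 ≈ 0.98663). Hence R_4(8) > 408, i.e. R_4(8) ≥ 409.

Largest n = 408; hence R_4(8) > 408.


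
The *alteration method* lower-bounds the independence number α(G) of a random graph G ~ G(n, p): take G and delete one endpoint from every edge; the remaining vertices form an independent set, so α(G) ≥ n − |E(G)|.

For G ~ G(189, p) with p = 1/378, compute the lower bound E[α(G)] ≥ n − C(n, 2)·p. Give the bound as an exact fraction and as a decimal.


E[|E(G)|] = C(189, 2)·p = 17766 · (1/378) = 47.
E[α(G)] ≥ n − E[|E(G)|] = 189 − 47 = 142.
Numerically: ≈ 142.000000.
(This is only a lower bound; the true E[α(G)] may be larger.)

E[α(G)] ≥ 142 ≈ 142.000000.


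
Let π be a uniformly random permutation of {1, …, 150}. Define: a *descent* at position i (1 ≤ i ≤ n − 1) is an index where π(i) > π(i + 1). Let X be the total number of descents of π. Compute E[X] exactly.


Write X = Σ X_I over i = 1, …, 149, with X_I the indicator of one descent.
There are 149 indicators.
For each fixed i, the pair (π(i), π(i+1)) is a uniformly random ordered pair of distinct values from {1, …, 150}; by symmetry P[π(i) > π(i+1)] = 1/2.
By linearity: E[X] = 149 · (1/2) = (150 − 1) · (1/2) = 149/2 ≈ 74.500.

E[X] = 149/2 = 74.500.


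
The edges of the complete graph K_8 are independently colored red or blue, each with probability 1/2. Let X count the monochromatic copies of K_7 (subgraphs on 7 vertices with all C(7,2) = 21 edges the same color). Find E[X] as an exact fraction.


Let X = Σ_S X_S over the C(8, 7) = 8 subsets S of size 7, where X_S = 1 if the K_7 on S is monochromatic.
For a fixed S, the K_7 on S has C(7, 2) = 21 edges. P[all 21 edges red] = (1/2)^21, and likewise for blue, so P[monochromatic] = 2·(1/2)^21 = 2^{1 − 21} = 1/1048576.
Summing: E[X] = C(8, 7) · 2^{1 − 21} = 8 · 1/1048576 = 1/131072.
Numerically: E[X] ≈ 0.0000.

E[X] = C(8,7)·2^(1−C(7,2)) = 1/131072 ≈ 0.0000.


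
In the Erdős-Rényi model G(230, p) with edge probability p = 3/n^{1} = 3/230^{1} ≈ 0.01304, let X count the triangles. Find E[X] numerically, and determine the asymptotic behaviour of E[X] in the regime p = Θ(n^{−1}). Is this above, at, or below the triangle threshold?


Number of potential triangles: C(230, 3) = 2001460.
Each occurs with probability p³ ≈ (0.01304)³ ≈ 2.219117e-06.
By linearity: E[X] = C(230, 3)·p³ ≈ 2001460 · 2.219117e-06 ≈ 4.4415.
Here α = 1, so p = 3/n is exactly at the triangle threshold p ~ 1/n. Asymptotically E[X] → c³/6 = 3³/6 = 9/2 ≈ 4.5000, a bounded constant. In this regime the triangle count is asymptotically Poisson(c³/6).

E[X] ≈ 4.4415; in regime p = Θ(1/n^{1}) E[X] stays bounded (at the triangle threshold p ~ 1/n).


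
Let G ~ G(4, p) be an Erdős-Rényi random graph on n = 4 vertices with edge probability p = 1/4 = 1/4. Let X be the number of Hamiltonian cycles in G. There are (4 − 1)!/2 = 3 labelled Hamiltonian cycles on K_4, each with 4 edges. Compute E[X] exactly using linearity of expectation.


K_4 has (4 − 1)!/2 = 3 labelled Hamiltonian cycles.
For each such Hamiltonian cycle H, let X_H = 1 if all 4 edges of H are present in G. Then P[X_H = 1] = p^{4} = (1/4)^{4} = 1/256.
Summing the indicators: E[X] = Σ_H E[X_H] = 3 · p^{4} = 3 · 1/256 = 3/256.
Numerically: E[X] ≈ 0.011719.

E[X] = 3 · (1/4)^{4} = 3/256 ≈ 0.011719.


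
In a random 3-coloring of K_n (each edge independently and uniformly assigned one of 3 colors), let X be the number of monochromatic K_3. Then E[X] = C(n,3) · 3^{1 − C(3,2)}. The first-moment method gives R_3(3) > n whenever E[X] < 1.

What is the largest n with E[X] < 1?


We need C(n, 3) · 3^{1 − 3} < 1, i.e. C(n, 3) < 3^{3 − 1} = 9.
Check values of n near the boundary:
  n = 3: C(3, 3) = 1; 1 < 9? YES
  n = 4: C(4, 3) = 4; 4 < 9? YES
  n = 5: C(5, 3) = 10; 10 < 9? NO
  n = 6: C(6, 3) = 20; 20 < 9? NO
  n = 7: C(7, 3) = 35; 35 < 9? NO
The largest n with C(n, 3) < 9 is n = 4 (where E[X] = 4/9 ≈ 0.44444). Hence R_3(3) > 4, i.e. R_3(3) ≥ 5.

Largest n = 4; hence R_3(3) > 4.


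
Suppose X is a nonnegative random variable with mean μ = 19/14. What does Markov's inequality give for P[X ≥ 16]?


μ = E[X] = 19/14, a = 16.
Markov: P[X ≥ 16] ≤ μ/a = (19/14)/16 = 19/224.
Numerically: ≈ 0.085.
(Since a = 16 > μ = 1.357, the bound 19/224 is < 1 and informative.)

P[X ≥ 16] ≤ 19/224 ≈ 0.085.


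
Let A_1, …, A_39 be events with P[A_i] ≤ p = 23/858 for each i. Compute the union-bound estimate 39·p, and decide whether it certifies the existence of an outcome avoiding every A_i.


Union bound: P[∪_{i=1}^{39} A_i] ≤ Σ_i P[A_i] ≤ 39·p = 39·(23/858) = 23/22.
Numerically: 23/22 ≈ 1.045.
Is 23/22 < 1? NO.
Since the bound 23/22 is ≥ 1, the union bound is uninformative here; it does NOT by itself certify existence.

39·p = 23/22 ≈ 1.045; existence NOT certified by the union bound.


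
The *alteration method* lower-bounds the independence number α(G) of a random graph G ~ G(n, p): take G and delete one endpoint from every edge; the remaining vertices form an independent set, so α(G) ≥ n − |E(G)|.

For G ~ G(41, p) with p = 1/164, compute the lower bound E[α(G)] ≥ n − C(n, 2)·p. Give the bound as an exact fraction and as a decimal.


E[|E(G)|] = C(41, 2)·p = 820 · (1/164) = 5.
E[α(G)] ≥ n − E[|E(G)|] = 41 − 5 = 36.
Numerically: ≈ 36.0000.
(This is only a lower bound; the true E[α(G)] may be larger.)

E[α(G)] ≥ 36 ≈ 36.0000.


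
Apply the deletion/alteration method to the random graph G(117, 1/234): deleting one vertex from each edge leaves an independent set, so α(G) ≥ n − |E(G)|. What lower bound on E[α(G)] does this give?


E[|E(G)|] = C(117, 2)·p = 6786 · (1/234) = 29.
E[α(G)] ≥ n − E[|E(G)|] = 117 − 29 = 88.
Numerically: ≈ 88.000000.
(This is only a lower bound; the true E[α(G)] may be larger.)

E[α(G)] ≥ 88 ≈ 88.000000.


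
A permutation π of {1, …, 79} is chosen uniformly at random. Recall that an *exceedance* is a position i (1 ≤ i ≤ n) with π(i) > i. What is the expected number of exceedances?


Write X = Σ_{i=1}^{79} X_i, where X_i = 1_{π(i) > i}.
For each fixed i, π(i) is uniform over {1, …, 79} (marginal of a uniform permutation), so P[π(i) > i] = (n − i)/n. Summing: Σ_{i=1}^{79} (n − i)/n = (0 + 1 + … + 78)/79 = 79(79 − 1)/(2·79) = (79 − 1)/2.
Hence E[X] = Σ_{i=1}^{79} (79 − i)/79 = 39 ≈ 39.0000.

E[X] = 39 = 39.0000.


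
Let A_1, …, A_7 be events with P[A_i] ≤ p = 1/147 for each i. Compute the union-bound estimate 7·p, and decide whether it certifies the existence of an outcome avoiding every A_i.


Union bound: P[∪_{i=1}^{7} A_i] ≤ Σ_i P[A_i] ≤ 7·p = 7·(1/147) = 1/21.
Numerically: 1/21 ≈ 0.0476.
Is 1/21 < 1? YES.
Since P[∪ A_i] ≤ 1/21 < 1, the complement has P[∩ A_i^c] ≥ 1 − 1/21 = 20/21 > 0, so some outcome avoids every A_i.

7·p = 1/21 ≈ 0.0476; existence CERTIFIED by the union bound.


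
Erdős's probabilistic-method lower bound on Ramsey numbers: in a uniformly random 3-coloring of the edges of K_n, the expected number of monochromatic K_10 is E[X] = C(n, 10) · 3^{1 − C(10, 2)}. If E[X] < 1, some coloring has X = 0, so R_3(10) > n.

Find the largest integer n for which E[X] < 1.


We need C(n, 10) · 3^{1 − 45} < 1, i.e. C(n, 10) < 3^{45 − 1} = 984770902183611232881.
Check values of n near the boundary:
  n = 570: C(570, 10) = 921524823451961408691; 921524823451961408691 < 984770902183611232881? YES
  n = 571: C(571, 10) = 937951290893172842001; 937951290893172842001 < 984770902183611232881? YES
  n = 572: C(572, 10) = 954640815642161682606; 954640815642161682606 < 984770902183611232881? YES
  n = 573: C(573, 10) = 971597135635805762226; 971597135635805762226 < 984770902183611232881? YES
  n = 574: C(574, 10) = 988824035203816502691; 988824035203816502691 < 984770902183611232881? NO
The largest n with C(n, 10) < 984770902183611232881 is n = 573 (where E[X] = 35985079097622435638/36472996377170786403 ≈ 0.9866). Hence R_3(10) > 573, i.e. R_3(10) ≥ 574.

Largest n = 573; hence R_3(10) > 573.


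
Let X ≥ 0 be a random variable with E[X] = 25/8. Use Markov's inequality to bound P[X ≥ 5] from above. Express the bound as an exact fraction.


μ = E[X] = 25/8, a = 5.
Markov: P[X ≥ 5] ≤ μ/a = (25/8)/5 = 5/8.
Numerically: ≈ 0.625000.
(Since a = 5 > μ = 3.125000, the bound 5/8 is < 1 and informative.)

P[X ≥ 5] ≤ 5/8 ≈ 0.625000.


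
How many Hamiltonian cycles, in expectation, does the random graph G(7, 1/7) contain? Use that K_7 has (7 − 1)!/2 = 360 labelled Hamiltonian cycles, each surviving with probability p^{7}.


K_7 has (7 − 1)!/2 = 360 labelled Hamiltonian cycles.
For each such Hamiltonian cycle H, let X_H = 1 if all 7 edges of H are present in G. Then P[X_H = 1] = p^{7} = (1/7)^{7} = 1/823543.
By linearity of expectation: E[X] = Σ_H E[X_H] = 360 · p^{7} = 360 · 1/823543 = 360/823543.
Numerically: E[X] ≈ 0.000437136.

E[X] = 360 · (1/7)^{7} = 360/823543 ≈ 0.000437136.


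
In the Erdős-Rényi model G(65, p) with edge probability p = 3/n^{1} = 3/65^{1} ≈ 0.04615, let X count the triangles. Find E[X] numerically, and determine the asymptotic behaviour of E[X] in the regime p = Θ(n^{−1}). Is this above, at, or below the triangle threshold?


Number of potential triangles: C(65, 3) = 43680.
Each occurs with probability p³ ≈ (0.04615)³ ≈ 9.831589e-05.
By linearity: E[X] = C(65, 3)·p³ ≈ 43680 · 9.831589e-05 ≈ 4.2944.
Here α = 1, so p = 3/n is exactly at the triangle threshold p ~ 1/n. Asymptotically E[X] → c³/6 = 3³/6 = 9/2 ≈ 4.5000, a bounded constant. In this regime the triangle count is asymptotically Poisson(c³/6).

E[X] ≈ 4.2944; in regime p = Θ(1/n^{1}) E[X] stays bounded (at the triangle threshold p ~ 1/n).


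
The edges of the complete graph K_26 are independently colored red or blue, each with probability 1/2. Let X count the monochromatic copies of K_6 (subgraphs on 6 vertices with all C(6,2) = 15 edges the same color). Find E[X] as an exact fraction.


Let X = Σ_S X_S over the C(26, 6) = 230230 subsets S of size 6, where X_S = 1 if the K_6 on S is monochromatic.
For a fixed S, the K_6 on S has C(6, 2) = 15 edges. P[all 15 edges red] = (1/2)^15, and likewise for blue, so P[monochromatic] = 2·(1/2)^15 = 2^{1 − 15} = 1/16384.
Summing: E[X] = C(26, 6) · 2^{1 − 15} = 230230 · 1/16384 = 115115/8192.
Numerically: E[X] ≈ 14.052124.

E[X] = C(26,6)·2^(1−C(6,2)) = 115115/8192 ≈ 14.052124.


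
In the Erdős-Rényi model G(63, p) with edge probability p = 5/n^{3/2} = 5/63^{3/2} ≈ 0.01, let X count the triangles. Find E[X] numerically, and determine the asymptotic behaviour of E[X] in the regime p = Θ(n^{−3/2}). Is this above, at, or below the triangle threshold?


Number of potential triangles: C(63, 3) = 39711.
Each occurs with probability p³ ≈ (0.01)³ ≈ 9.99718e-07.
By linearity: E[X] = C(63, 3)·p³ ≈ 39711 · 9.99718e-07 ≈ 0.040.
Since α = 3/2 > 1, p = c/n^{3/2} = o(1/n) is below the triangle threshold p ~ 1/n. Asymptotically E[X] ~ (c³/6)·n^{3(1−α)} = (5³/6)·n^{-1.5} → 0, so by Markov's inequality G has no triangles w.h.p.

E[X] ≈ 0.040; in regime p = Θ(1/n^{3/2}) E[X] tends to 0 (below the triangle threshold p ~ 1/n).


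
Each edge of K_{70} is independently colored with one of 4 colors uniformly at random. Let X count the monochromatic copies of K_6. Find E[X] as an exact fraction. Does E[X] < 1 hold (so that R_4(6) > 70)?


E[X] = C(70, 6) · 4^{1 − 15} = 131115985 · 4^{−14} = 131115985/268435456.
As a reduced fraction: E[X] = 131115985/268435456 ≈ 0.4884.
Is E[X] < 1? YES.
Since E[X] < 1, there exists a 4-coloring of K_{70} with no monochromatic K_6; hence R_4(6) > 70.

E[X] = 131115985/268435456 ≈ 0.4884; E[X] < 1, so R_4(6) > 70.


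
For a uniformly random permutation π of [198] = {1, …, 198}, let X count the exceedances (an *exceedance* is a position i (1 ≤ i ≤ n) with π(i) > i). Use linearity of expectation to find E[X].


Write X = Σ_{i=1}^{198} X_i, where X_i = 1_{π(i) > i}.
For each fixed i, π(i) is uniform over {1, …, 198} (marginal of a uniform permutation), so P[π(i) > i] = (n − i)/n. Summing: Σ_{i=1}^{198} (n − i)/n = (0 + 1 + … + 197)/198 = 198(198 − 1)/(2·198) = (198 − 1)/2.
Hence E[X] = Σ_{i=1}^{198} (198 − i)/198 = 197/2 ≈ 98.50000.

E[X] = 197/2 = 98.50000.


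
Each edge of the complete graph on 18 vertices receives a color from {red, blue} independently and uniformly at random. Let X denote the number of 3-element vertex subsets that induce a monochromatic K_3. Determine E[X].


Let X = Σ_S X_S over the C(18, 3) = 816 subsets S of size 3, where X_S = 1 if the K_3 on S is monochromatic.
For a fixed S, the K_3 on S has C(3, 2) = 3 edges. P[all 3 edges red] = (1/2)^3, and likewise for blue, so P[monochromatic] = 2·(1/2)^3 = 2^{1 − 3} = 1/4.
By linearity: E[X] = C(18, 3) · 2^{1 − 3} = 816 · 1/4 = 204.
Numerically: E[X] ≈ 204.0000.

E[X] = C(18,3)·2^(1−C(3,2)) = 204 ≈ 204.0000.


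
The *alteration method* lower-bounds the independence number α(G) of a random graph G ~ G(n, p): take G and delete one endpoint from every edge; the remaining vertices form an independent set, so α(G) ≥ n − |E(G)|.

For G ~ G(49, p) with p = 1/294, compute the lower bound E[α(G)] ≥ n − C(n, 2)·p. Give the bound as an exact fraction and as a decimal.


E[|E(G)|] = C(49, 2)·p = 1176 · (1/294) = 4.
E[α(G)] ≥ n − E[|E(G)|] = 49 − 4 = 45.
Numerically: ≈ 45.00000.
(This is only a lower bound; the true E[α(G)] may be larger.)

E[α(G)] ≥ 45 ≈ 45.00000.


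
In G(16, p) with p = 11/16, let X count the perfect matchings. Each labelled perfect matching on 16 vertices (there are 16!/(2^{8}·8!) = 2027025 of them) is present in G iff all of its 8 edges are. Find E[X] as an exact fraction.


K_16 has 16!/(2^{8}·8!) = 2027025 labelled perfect matchings.
For each such perfect matching H, let X_H = 1 if all 8 edges of H are present in G. Then P[X_H = 1] = p^{8} = (11/16)^{8} = 214358881/4294967296.
Summing the indicators: E[X] = Σ_H E[X_H] = 2027025 · p^{8} = 2027025 · 214358881/4294967296 = 434510810759025/4294967296.
Numerically: E[X] ≈ 1.012e+05.

E[X] = 2027025 · (11/16)^{8} = 434510810759025/4294967296 ≈ 1.012e+05.


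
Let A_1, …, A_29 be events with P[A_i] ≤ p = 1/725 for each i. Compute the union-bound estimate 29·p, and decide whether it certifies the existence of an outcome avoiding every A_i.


Union bound: P[∪_{i=1}^{29} A_i] ≤ Σ_i P[A_i] ≤ 29·p = 29·(1/725) = 1/25.
Numerically: 1/25 ≈ 0.04000.
Is 1/25 < 1? YES.
Since P[∪ A_i] ≤ 1/25 < 1, the complement has P[∩ A_i^c] ≥ 1 − 1/25 = 24/25 > 0, so some outcome avoids every A_i.

29·p = 1/25 ≈ 0.04000; existence CERTIFIED by the union bound.


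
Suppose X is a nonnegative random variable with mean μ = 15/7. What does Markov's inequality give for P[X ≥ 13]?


μ = E[X] = 15/7, a = 13.
Markov: P[X ≥ 13] ≤ μ/a = (15/7)/13 = 15/91.
Numerically: ≈ 0.165.
(Since a = 13 > μ = 2.143, the bound 15/91 is < 1 and informative.)

P[X ≥ 13] ≤ 15/91 ≈ 0.165.


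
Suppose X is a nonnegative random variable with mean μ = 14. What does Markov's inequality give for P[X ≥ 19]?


μ = E[X] = 14, a = 19.
Markov: P[X ≥ 19] ≤ μ/a = (14)/19 = 14/19.
Numerically: ≈ 0.73684.
(Since a = 19 > μ = 14.00000, the bound 14/19 is < 1 and informative.)

P[X ≥ 19] ≤ 14/19 ≈ 0.73684.


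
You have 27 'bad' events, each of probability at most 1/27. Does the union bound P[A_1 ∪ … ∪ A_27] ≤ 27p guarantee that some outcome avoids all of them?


Union bound: P[∪_{i=1}^{27} A_i] ≤ Σ_i P[A_i] ≤ 27·p = 27·(1/27) = 1.
Numerically: 1 ≈ 1.0000.
Is 1 < 1? NO.
Since the bound 1 is ≥ 1, the union bound is uninformative here; it does NOT by itself certify existence.

27·p = 1 ≈ 1.0000; existence NOT certified by the union bound.


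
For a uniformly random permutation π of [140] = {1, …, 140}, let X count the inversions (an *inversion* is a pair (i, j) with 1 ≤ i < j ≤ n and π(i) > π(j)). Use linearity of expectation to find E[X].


Write X = Σ X_I over the C(140, 2) = 9730 pairs i < j, with X_I the indicator of one inversion.
There are 9730 indicators.
For each fixed pair i < j, the values π(i) and π(j) are two distinct elements of {1, …, 140} in uniformly random order; by symmetry P[π(i) > π(j)] = 1/2.
By linearity: E[X] = 9730 · (1/2) = C(140, 2) · (1/2) = 9730/2 = 4865 ≈ 4865.0000.

E[X] = 4865 = 4865.0000.


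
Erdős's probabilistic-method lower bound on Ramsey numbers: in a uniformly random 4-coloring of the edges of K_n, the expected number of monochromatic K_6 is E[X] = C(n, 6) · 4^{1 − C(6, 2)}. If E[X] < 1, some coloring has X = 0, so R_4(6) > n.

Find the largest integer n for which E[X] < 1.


We need C(n, 6) · 4^{1 − 15} < 1, i.e. C(n, 6) < 4^{15 − 1} = 268435456.
Check values of n near the boundary:
  n = 77: C(77, 6) = 237093780; 237093780 < 268435456? YES
  n = 78: C(78, 6) = 256851595; 256851595 < 268435456? YES
  n = 79: C(79, 6) = 277962685; 277962685 < 268435456? NO
The largest n with C(n, 6) < 268435456 is n = 78 (where E[X] = 256851595/268435456 ≈ 0.957). Hence R_4(6) > 78, i.e. R_4(6) ≥ 79.

Largest n = 78; hence R_4(6) > 78.


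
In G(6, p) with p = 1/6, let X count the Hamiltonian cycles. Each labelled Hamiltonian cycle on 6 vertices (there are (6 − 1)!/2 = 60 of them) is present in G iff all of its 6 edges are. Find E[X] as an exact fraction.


K_6 has (6 − 1)!/2 = 60 labelled Hamiltonian cycles.
For each such Hamiltonian cycle H, let X_H = 1 if all 6 edges of H are present in G. Then P[X_H = 1] = p^{6} = (1/6)^{6} = 1/46656.
Summing the indicators: E[X] = Σ_H E[X_H] = 60 · p^{6} = 60 · 1/46656 = 5/3888.
Numerically: E[X] ≈ 0.00129.

E[X] = 60 · (1/6)^{6} = 5/3888 ≈ 0.00129.


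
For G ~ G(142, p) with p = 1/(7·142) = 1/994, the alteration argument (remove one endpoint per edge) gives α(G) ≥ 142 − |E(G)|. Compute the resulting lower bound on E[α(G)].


E[|E(G)|] = C(142, 2)·p = 10011 · (1/994) = 141/14.
E[α(G)] ≥ n − E[|E(G)|] = 142 − 141/14 = 1847/14.
Numerically: ≈ 131.9286.
(This is only a lower bound; the true E[α(G)] may be larger.)

E[α(G)] ≥ 1847/14 ≈ 131.9286.


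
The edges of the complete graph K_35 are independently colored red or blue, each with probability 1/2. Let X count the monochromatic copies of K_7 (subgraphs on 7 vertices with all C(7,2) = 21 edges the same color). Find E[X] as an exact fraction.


Let X = Σ_S X_S over the C(35, 7) = 6724520 subsets S of size 7, where X_S = 1 if the K_7 on S is monochromatic.
For a fixed S, the K_7 on S has C(7, 2) = 21 edges. P[all 21 edges red] = (1/2)^21, and likewise for blue, so P[monochromatic] = 2·(1/2)^21 = 2^{1 − 21} = 1/1048576.
By linearity of expectation: E[X] = C(35, 7) · 2^{1 − 21} = 6724520 · 1/1048576 = 840565/131072.
Numerically: E[X] ≈ 6.413002.

E[X] = C(35,7)·2^(1−C(7,2)) = 840565/131072 ≈ 6.413002.


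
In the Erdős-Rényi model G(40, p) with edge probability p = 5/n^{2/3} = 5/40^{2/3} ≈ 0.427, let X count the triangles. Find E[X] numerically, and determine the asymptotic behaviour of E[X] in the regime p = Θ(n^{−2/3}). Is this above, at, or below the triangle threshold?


Number of potential triangles: C(40, 3) = 9880.
Each occurs with probability p³ ≈ (0.427)³ ≈ 7.81250e-02.
By linearity: E[X] = C(40, 3)·p³ ≈ 9880 · 7.81250e-02 ≈ 771.875.
Since α = 2/3 < 1, p = c/n^{2/3} ≫ 1/n is above the triangle threshold p ~ 1/n. Asymptotically E[X] ~ (c³/6)·n^{3(1−α)} = (5³/6)·n^{1} → ∞; triangles are abundant w.h.p.

E[X] ≈ 771.875; in regime p = Θ(1/n^{2/3}) E[X] diverges (above the triangle threshold p ~ 1/n).


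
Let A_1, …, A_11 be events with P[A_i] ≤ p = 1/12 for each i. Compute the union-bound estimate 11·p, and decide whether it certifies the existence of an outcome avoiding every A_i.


Union bound: P[∪_{i=1}^{11} A_i] ≤ Σ_i P[A_i] ≤ 11·p = 11·(1/12) = 11/12.
Numerically: 11/12 ≈ 0.9167.
Is 11/12 < 1? YES.
Since P[∪ A_i] ≤ 11/12 < 1, the complement has P[∩ A_i^c] ≥ 1 − 11/12 = 1/12 > 0, so some outcome avoids every A_i.

11·p = 11/12 ≈ 0.9167; existence CERTIFIED by the union bound.


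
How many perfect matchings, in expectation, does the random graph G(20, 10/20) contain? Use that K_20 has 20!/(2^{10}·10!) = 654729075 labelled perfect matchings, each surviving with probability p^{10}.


K_20 has 20!/(2^{10}·10!) = 654729075 labelled perfect matchings.
For each such perfect matching H, let X_H = 1 if all 10 edges of H are present in G. Then P[X_H = 1] = p^{10} = (1/2)^{10} = 1/1024.
By linearity of expectation: E[X] = Σ_H E[X_H] = 654729075 · p^{10} = 654729075 · 1/1024 = 654729075/1024.
Numerically: E[X] ≈ 6.3938e+05.

E[X] = 654729075 · (1/2)^{10} = 654729075/1024 ≈ 6.3938e+05.


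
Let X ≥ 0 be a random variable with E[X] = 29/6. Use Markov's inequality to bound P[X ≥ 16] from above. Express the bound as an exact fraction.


μ = E[X] = 29/6, a = 16.
Markov: P[X ≥ 16] ≤ μ/a = (29/6)/16 = 29/96.
Numerically: ≈ 0.3021.
(Since a = 16 > μ = 4.8333, the bound 29/96 is < 1 and informative.)

P[X ≥ 16] ≤ 29/96 ≈ 0.3021.


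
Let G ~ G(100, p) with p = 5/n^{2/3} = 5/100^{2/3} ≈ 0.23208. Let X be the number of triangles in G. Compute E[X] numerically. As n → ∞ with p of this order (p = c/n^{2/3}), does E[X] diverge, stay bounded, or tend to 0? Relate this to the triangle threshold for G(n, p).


Number of potential triangles: C(100, 3) = 161700.
Each occurs with probability p³ ≈ (0.23208)³ ≈ 1.2500000e-02.
By linearity: E[X] = C(100, 3)·p³ ≈ 161700 · 1.2500000e-02 ≈ 2021.25000.
Since α = 2/3 < 1, p = c/n^{2/3} ≫ 1/n is above the triangle threshold p ~ 1/n. Asymptotically E[X] ~ (c³/6)·n^{3(1−α)} = (5³/6)·n^{1} → ∞; triangles are abundant w.h.p.

E[X] ≈ 2021.25000; in regime p = Θ(1/n^{2/3}) E[X] diverges (above the triangle threshold p ~ 1/n).


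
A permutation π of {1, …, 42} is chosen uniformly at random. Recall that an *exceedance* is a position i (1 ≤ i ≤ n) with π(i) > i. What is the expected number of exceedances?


Write X = Σ_{i=1}^{42} X_i, where X_i = 1_{π(i) > i}.
For each fixed i, π(i) is uniform over {1, …, 42} (marginal of a uniform permutation), so P[π(i) > i] = (n − i)/n. Summing: Σ_{i=1}^{42} (n − i)/n = (0 + 1 + … + 41)/42 = 42(42 − 1)/(2·42) = (42 − 1)/2.
Hence E[X] = Σ_{i=1}^{42} (42 − i)/42 = 41/2 ≈ 20.5000.

E[X] = 41/2 = 20.5000.


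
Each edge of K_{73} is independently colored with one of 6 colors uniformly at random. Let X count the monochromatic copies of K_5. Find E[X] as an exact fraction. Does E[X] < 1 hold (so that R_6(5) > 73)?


E[X] = C(73, 5) · 6^{1 − 10} = 15020334 · 6^{−9} = 15020334/10077696.
As a reduced fraction: E[X] = 834463/559872 ≈ 1.490453.
Is E[X] < 1? NO.
Since E[X] ≥ 1, the first-moment bound is inconclusive at n = 73; it does NOT by itself certify R_6(5) > 73.

E[X] = 834463/559872 ≈ 1.490453; E[X] ≥ 1; first-moment method inconclusive here.


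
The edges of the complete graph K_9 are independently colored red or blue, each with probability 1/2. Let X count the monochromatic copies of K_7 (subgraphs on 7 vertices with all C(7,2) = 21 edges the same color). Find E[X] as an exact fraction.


Let X = Σ_S X_S over the C(9, 7) = 36 subsets S of size 7, where X_S = 1 if the K_7 on S is monochromatic.
For a fixed S, the K_7 on S has C(7, 2) = 21 edges. P[all 21 edges red] = (1/2)^21, and likewise for blue, so P[monochromatic] = 2·(1/2)^21 = 2^{1 − 21} = 1/1048576.
By linearity of expectation: E[X] = C(9, 7) · 2^{1 − 21} = 36 · 1/1048576 = 9/262144.
Numerically: E[X] ≈ 0.0000.

E[X] = C(9,7)·2^(1−C(7,2)) = 9/262144 ≈ 0.0000.


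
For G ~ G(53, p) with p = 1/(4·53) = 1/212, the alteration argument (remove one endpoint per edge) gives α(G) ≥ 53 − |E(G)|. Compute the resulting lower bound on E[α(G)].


E[|E(G)|] = C(53, 2)·p = 1378 · (1/212) = 13/2.
E[α(G)] ≥ n − E[|E(G)|] = 53 − 13/2 = 93/2.
Numerically: ≈ 46.5000.
(This is only a lower bound; the true E[α(G)] may be larger.)

E[α(G)] ≥ 93/2 ≈ 46.5000.


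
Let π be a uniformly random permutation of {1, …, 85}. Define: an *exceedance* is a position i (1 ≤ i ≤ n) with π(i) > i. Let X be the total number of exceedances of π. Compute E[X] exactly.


Write X = Σ_{i=1}^{85} X_i, where X_i = 1_{π(i) > i}.
For each fixed i, π(i) is uniform over {1, …, 85} (marginal of a uniform permutation), so P[π(i) > i] = (n − i)/n. Summing: Σ_{i=1}^{85} (n − i)/n = (0 + 1 + … + 84)/85 = 85(85 − 1)/(2·85) = (85 − 1)/2.
Hence E[X] = Σ_{i=1}^{85} (85 − i)/85 = 42 ≈ 42.000.

E[X] = 42 = 42.000.
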